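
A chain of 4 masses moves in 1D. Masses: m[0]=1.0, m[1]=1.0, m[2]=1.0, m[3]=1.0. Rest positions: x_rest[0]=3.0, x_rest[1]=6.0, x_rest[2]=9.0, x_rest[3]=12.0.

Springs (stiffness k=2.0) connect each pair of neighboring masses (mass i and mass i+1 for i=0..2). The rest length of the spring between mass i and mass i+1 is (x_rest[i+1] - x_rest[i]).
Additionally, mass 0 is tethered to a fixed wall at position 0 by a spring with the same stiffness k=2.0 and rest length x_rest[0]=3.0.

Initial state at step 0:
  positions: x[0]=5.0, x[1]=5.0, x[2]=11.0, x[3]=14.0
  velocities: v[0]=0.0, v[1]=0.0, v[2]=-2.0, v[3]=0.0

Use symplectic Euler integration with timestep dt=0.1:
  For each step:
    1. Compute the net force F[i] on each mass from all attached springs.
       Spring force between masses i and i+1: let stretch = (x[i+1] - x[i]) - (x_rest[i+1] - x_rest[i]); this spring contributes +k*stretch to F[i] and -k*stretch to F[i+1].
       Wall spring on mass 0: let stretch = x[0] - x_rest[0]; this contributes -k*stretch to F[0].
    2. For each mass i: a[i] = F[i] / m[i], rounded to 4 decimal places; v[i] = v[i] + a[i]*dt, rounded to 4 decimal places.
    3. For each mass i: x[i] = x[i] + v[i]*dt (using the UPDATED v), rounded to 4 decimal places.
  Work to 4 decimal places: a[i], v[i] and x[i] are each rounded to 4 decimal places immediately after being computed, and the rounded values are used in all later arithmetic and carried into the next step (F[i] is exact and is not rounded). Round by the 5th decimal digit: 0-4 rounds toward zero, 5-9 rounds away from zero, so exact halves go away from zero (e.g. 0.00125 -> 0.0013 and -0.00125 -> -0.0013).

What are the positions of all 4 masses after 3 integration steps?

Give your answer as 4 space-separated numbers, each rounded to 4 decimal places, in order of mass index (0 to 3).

Answer: 4.4315 5.6649 10.0951 13.9784

Derivation:
Step 0: x=[5.0000 5.0000 11.0000 14.0000] v=[0.0000 0.0000 -2.0000 0.0000]
Step 1: x=[4.9000 5.1200 10.7400 14.0000] v=[-1.0000 1.2000 -2.6000 0.0000]
Step 2: x=[4.7064 5.3480 10.4328 13.9948] v=[-1.9360 2.2800 -3.0720 -0.0520]
Step 3: x=[4.4315 5.6649 10.0951 13.9784] v=[-2.7490 3.1686 -3.3766 -0.1644]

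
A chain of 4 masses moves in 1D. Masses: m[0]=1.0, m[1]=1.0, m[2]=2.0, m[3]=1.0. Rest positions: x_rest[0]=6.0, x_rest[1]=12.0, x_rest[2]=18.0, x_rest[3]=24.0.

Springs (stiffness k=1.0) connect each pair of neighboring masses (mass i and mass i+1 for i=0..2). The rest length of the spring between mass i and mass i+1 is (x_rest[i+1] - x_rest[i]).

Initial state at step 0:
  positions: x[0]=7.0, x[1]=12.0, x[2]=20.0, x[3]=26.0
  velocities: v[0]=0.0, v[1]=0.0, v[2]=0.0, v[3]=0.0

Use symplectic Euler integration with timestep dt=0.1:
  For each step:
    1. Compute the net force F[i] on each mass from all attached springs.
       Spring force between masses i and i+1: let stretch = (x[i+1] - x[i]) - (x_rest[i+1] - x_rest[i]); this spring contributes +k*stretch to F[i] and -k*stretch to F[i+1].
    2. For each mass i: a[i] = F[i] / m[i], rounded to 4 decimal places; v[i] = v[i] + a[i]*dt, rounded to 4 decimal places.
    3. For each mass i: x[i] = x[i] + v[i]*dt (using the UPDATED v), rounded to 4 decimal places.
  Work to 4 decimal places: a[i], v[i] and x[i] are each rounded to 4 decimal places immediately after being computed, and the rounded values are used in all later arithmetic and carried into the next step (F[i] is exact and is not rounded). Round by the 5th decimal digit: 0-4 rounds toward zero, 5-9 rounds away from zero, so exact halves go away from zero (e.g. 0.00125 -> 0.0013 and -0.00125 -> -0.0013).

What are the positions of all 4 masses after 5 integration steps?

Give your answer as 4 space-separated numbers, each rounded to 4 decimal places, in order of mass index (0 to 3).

Step 0: x=[7.0000 12.0000 20.0000 26.0000] v=[0.0000 0.0000 0.0000 0.0000]
Step 1: x=[6.9900 12.0300 19.9900 26.0000] v=[-0.1000 0.3000 -0.1000 0.0000]
Step 2: x=[6.9704 12.0892 19.9703 25.9999] v=[-0.1960 0.5920 -0.1975 -0.0010]
Step 3: x=[6.9420 12.1760 19.9413 25.9995] v=[-0.2841 0.8682 -0.2901 -0.0040]
Step 4: x=[6.9059 12.2881 19.9038 25.9985] v=[-0.3607 1.1213 -0.3755 -0.0098]
Step 5: x=[6.8637 12.4226 19.8586 25.9966] v=[-0.4225 1.3447 -0.4516 -0.0193]

Answer: 6.8637 12.4226 19.8586 25.9966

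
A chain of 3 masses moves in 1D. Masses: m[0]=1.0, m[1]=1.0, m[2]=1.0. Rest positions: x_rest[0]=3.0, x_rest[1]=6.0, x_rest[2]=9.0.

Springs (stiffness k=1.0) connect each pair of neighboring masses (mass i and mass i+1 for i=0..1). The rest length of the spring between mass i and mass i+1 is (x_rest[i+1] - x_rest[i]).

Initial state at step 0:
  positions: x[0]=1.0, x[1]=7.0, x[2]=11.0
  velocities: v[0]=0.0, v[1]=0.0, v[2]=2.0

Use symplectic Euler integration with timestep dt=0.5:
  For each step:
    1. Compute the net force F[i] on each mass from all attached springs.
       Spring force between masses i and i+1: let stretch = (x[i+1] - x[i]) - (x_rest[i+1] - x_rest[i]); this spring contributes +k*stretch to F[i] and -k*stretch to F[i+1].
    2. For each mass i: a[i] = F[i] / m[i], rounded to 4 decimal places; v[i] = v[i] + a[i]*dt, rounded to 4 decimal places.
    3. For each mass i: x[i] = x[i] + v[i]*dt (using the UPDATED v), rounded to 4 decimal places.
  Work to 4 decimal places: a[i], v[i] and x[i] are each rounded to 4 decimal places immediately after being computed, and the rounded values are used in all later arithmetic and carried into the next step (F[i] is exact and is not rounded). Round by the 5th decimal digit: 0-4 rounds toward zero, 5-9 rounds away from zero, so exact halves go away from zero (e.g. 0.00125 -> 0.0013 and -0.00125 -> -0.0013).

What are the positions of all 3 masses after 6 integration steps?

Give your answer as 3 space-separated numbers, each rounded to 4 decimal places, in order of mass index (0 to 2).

Step 0: x=[1.0000 7.0000 11.0000] v=[0.0000 0.0000 2.0000]
Step 1: x=[1.7500 6.5000 11.7500] v=[1.5000 -1.0000 1.5000]
Step 2: x=[2.9375 6.1250 11.9375] v=[2.3750 -0.7500 0.3750]
Step 3: x=[4.1719 6.4063 11.4219] v=[2.4688 0.5625 -1.0313]
Step 4: x=[5.2149 7.3829 10.4024] v=[2.0860 1.9531 -2.0391]
Step 5: x=[6.0499 8.5724 9.3780] v=[1.6700 2.3789 -2.0489]
Step 6: x=[6.7656 9.3327 8.9022] v=[1.4313 1.5205 -0.9517]

Answer: 6.7656 9.3327 8.9022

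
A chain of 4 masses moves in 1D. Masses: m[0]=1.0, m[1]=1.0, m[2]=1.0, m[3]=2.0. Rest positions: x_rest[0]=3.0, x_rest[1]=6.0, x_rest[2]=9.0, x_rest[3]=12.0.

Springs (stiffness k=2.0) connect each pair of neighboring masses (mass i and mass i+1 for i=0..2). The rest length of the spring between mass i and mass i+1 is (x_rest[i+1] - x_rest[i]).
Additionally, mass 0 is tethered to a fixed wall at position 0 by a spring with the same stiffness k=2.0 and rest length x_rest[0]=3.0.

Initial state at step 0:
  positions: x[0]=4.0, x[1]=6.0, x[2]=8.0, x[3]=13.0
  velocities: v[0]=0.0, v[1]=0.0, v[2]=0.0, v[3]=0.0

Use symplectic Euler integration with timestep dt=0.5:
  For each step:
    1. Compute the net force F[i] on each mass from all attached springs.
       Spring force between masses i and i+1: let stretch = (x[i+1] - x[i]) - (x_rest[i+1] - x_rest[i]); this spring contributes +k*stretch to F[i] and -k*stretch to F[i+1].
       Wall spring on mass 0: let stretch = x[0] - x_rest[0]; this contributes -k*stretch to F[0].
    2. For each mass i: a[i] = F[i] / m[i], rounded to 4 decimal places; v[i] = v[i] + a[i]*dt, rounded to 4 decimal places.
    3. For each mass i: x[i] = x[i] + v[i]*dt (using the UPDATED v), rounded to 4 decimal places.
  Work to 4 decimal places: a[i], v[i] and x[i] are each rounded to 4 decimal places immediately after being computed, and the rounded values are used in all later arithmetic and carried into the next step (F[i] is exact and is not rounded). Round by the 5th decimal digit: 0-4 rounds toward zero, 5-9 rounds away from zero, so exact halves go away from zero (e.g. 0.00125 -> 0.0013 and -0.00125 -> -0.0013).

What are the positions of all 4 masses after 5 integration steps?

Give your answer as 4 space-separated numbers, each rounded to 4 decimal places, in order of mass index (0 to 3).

Answer: 4.6250 6.1719 7.9610 12.4493

Derivation:
Step 0: x=[4.0000 6.0000 8.0000 13.0000] v=[0.0000 0.0000 0.0000 0.0000]
Step 1: x=[3.0000 6.0000 9.5000 12.5000] v=[-2.0000 0.0000 3.0000 -1.0000]
Step 2: x=[2.0000 6.2500 10.7500 12.0000] v=[-2.0000 0.5000 2.5000 -1.0000]
Step 3: x=[2.1250 6.6250 10.3750 11.9375] v=[0.2500 0.7500 -0.7500 -0.1250]
Step 4: x=[3.4375 6.6250 8.9063 12.2344] v=[2.6250 0.0000 -2.9375 0.5938]
Step 5: x=[4.6250 6.1719 7.9610 12.4493] v=[2.3750 -0.9062 -1.8907 0.4298]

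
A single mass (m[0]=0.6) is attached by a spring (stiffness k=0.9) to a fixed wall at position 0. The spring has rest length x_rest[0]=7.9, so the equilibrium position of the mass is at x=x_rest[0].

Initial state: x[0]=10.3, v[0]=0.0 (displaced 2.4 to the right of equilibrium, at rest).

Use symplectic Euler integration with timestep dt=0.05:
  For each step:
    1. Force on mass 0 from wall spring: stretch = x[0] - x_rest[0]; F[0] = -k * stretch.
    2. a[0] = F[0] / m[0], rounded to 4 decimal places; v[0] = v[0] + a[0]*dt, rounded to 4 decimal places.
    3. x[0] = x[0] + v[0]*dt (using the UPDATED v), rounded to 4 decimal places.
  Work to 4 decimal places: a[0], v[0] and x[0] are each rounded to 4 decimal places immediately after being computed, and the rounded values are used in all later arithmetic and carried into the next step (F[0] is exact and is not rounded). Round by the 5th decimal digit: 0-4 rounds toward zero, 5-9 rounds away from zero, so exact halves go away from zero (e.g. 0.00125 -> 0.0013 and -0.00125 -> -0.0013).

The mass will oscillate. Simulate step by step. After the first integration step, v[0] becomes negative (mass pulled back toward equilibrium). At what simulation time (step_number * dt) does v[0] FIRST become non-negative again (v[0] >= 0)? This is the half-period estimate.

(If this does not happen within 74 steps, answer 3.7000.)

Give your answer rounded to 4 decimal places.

Step 0: x=[10.3000] v=[0.0000]
Step 1: x=[10.2910] v=[-0.1800]
Step 2: x=[10.2730] v=[-0.3593]
Step 3: x=[10.2461] v=[-0.5373]
Step 4: x=[10.2104] v=[-0.7133]
Step 5: x=[10.1661] v=[-0.8866]
Step 6: x=[10.1133] v=[-1.0566]
Step 7: x=[10.0522] v=[-1.2226]
Step 8: x=[9.9830] v=[-1.3840]
Step 9: x=[9.9060] v=[-1.5402]
Step 10: x=[9.8215] v=[-1.6907]
Step 11: x=[9.7298] v=[-1.8348]
Step 12: x=[9.6312] v=[-1.9720]
Step 13: x=[9.5261] v=[-2.1018]
Step 14: x=[9.4149] v=[-2.2238]
Step 15: x=[9.2980] v=[-2.3374]
Step 16: x=[9.1759] v=[-2.4423]
Step 17: x=[9.0490] v=[-2.5380]
Step 18: x=[8.9178] v=[-2.6242]
Step 19: x=[8.7828] v=[-2.7005]
Step 20: x=[8.6445] v=[-2.7667]
Step 21: x=[8.5034] v=[-2.8225]
Step 22: x=[8.3600] v=[-2.8678]
Step 23: x=[8.2149] v=[-2.9023]
Step 24: x=[8.0686] v=[-2.9259]
Step 25: x=[7.9217] v=[-2.9385]
Step 26: x=[7.7747] v=[-2.9401]
Step 27: x=[7.6282] v=[-2.9307]
Step 28: x=[7.4827] v=[-2.9103]
Step 29: x=[7.3388] v=[-2.8790]
Step 30: x=[7.1970] v=[-2.8369]
Step 31: x=[7.0578] v=[-2.7842]
Step 32: x=[6.9218] v=[-2.7210]
Step 33: x=[6.7894] v=[-2.6476]
Step 34: x=[6.6612] v=[-2.5643]
Step 35: x=[6.5376] v=[-2.4714]
Step 36: x=[6.4191] v=[-2.3692]
Step 37: x=[6.3062] v=[-2.2581]
Step 38: x=[6.1993] v=[-2.1386]
Step 39: x=[6.0988] v=[-2.0110]
Step 40: x=[6.0050] v=[-1.8759]
Step 41: x=[5.9183] v=[-1.7338]
Step 42: x=[5.8390] v=[-1.5852]
Step 43: x=[5.7675] v=[-1.4306]
Step 44: x=[5.7040] v=[-1.2707]
Step 45: x=[5.6487] v=[-1.1060]
Step 46: x=[5.6018] v=[-0.9372]
Step 47: x=[5.5636] v=[-0.7648]
Step 48: x=[5.5341] v=[-0.5896]
Step 49: x=[5.5135] v=[-0.4122]
Step 50: x=[5.5018] v=[-0.2332]
Step 51: x=[5.4991] v=[-0.0533]
Step 52: x=[5.5054] v=[0.1268]
First v>=0 after going negative at step 52, time=2.6000

Answer: 2.6000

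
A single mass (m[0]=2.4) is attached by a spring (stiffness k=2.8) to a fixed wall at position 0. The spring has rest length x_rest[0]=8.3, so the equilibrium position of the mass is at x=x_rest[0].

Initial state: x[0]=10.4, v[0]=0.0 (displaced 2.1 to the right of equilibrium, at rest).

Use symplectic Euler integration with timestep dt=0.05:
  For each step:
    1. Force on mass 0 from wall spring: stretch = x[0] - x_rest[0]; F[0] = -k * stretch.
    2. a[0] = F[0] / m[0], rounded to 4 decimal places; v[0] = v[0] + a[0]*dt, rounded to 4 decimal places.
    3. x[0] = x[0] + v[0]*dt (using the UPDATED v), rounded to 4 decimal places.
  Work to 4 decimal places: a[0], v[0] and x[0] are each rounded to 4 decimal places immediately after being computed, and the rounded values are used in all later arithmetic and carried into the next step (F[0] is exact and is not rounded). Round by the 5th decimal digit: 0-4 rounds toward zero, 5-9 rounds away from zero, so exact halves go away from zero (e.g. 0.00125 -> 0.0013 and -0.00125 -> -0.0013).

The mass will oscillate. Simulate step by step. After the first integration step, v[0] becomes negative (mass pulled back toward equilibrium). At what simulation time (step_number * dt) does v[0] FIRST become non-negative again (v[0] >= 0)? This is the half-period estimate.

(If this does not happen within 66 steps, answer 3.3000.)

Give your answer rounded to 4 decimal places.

Step 0: x=[10.4000] v=[0.0000]
Step 1: x=[10.3939] v=[-0.1225]
Step 2: x=[10.3817] v=[-0.2446]
Step 3: x=[10.3634] v=[-0.3660]
Step 4: x=[10.3391] v=[-0.4864]
Step 5: x=[10.3088] v=[-0.6054]
Step 6: x=[10.2727] v=[-0.7226]
Step 7: x=[10.2308] v=[-0.8377]
Step 8: x=[10.1833] v=[-0.9503]
Step 9: x=[10.1303] v=[-1.0602]
Step 10: x=[10.0720] v=[-1.1670]
Step 11: x=[10.0085] v=[-1.2704]
Step 12: x=[9.9400] v=[-1.3701]
Step 13: x=[9.8667] v=[-1.4658]
Step 14: x=[9.7888] v=[-1.5572]
Step 15: x=[9.7066] v=[-1.6440]
Step 16: x=[9.6203] v=[-1.7261]
Step 17: x=[9.5301] v=[-1.8031]
Step 18: x=[9.4364] v=[-1.8749]
Step 19: x=[9.3393] v=[-1.9412]
Step 20: x=[9.2392] v=[-2.0018]
Step 21: x=[9.1364] v=[-2.0566]
Step 22: x=[9.0311] v=[-2.1054]
Step 23: x=[8.9237] v=[-2.1481]
Step 24: x=[8.8145] v=[-2.1845]
Step 25: x=[8.7038] v=[-2.2145]
Step 26: x=[8.5919] v=[-2.2381]
Step 27: x=[8.4791] v=[-2.2551]
Step 28: x=[8.3658] v=[-2.2656]
Step 29: x=[8.2523] v=[-2.2694]
Step 30: x=[8.1390] v=[-2.2666]
Step 31: x=[8.0261] v=[-2.2572]
Step 32: x=[7.9140] v=[-2.2412]
Step 33: x=[7.8031] v=[-2.2187]
Step 34: x=[7.6936] v=[-2.1897]
Step 35: x=[7.5859] v=[-2.1543]
Step 36: x=[7.4803] v=[-2.1126]
Step 37: x=[7.3771] v=[-2.0648]
Step 38: x=[7.2766] v=[-2.0110]
Step 39: x=[7.1790] v=[-1.9513]
Step 40: x=[7.0847] v=[-1.8859]
Step 41: x=[6.9940] v=[-1.8150]
Step 42: x=[6.9071] v=[-1.7388]
Step 43: x=[6.8242] v=[-1.6575]
Step 44: x=[6.7456] v=[-1.5714]
Step 45: x=[6.6716] v=[-1.4807]
Step 46: x=[6.6023] v=[-1.3857]
Step 47: x=[6.5380] v=[-1.2867]
Step 48: x=[6.4788] v=[-1.1839]
Step 49: x=[6.4249] v=[-1.0777]
Step 50: x=[6.3765] v=[-0.9683]
Step 51: x=[6.3337] v=[-0.8561]
Step 52: x=[6.2966] v=[-0.7414]
Step 53: x=[6.2654] v=[-0.6245]
Step 54: x=[6.2401] v=[-0.5058]
Step 55: x=[6.2208] v=[-0.3856]
Step 56: x=[6.2076] v=[-0.2643]
Step 57: x=[6.2005] v=[-0.1422]
Step 58: x=[6.1995] v=[-0.0197]
Step 59: x=[6.2046] v=[0.1028]
First v>=0 after going negative at step 59, time=2.9500

Answer: 2.9500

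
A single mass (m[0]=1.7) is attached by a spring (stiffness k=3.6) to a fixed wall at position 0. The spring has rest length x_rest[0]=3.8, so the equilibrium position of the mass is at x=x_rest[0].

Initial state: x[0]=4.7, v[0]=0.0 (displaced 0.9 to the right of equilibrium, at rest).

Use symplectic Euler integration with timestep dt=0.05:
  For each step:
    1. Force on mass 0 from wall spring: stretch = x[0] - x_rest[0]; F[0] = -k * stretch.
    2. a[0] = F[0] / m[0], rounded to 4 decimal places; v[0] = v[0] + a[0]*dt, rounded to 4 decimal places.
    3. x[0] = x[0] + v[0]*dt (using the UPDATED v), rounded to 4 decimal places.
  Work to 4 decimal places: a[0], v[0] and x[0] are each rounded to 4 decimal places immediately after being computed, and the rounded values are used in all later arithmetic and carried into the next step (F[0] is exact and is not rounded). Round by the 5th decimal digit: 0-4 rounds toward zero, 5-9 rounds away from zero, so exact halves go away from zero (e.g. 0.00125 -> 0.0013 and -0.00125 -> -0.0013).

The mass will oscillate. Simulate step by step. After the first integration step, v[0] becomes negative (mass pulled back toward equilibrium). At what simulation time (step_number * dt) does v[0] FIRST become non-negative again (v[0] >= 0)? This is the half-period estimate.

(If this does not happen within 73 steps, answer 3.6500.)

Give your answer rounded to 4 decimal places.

Answer: 2.2000

Derivation:
Step 0: x=[4.7000] v=[0.0000]
Step 1: x=[4.6952] v=[-0.0953]
Step 2: x=[4.6857] v=[-0.1901]
Step 3: x=[4.6715] v=[-0.2839]
Step 4: x=[4.6527] v=[-0.3762]
Step 5: x=[4.6294] v=[-0.4665]
Step 6: x=[4.6017] v=[-0.5543]
Step 7: x=[4.5697] v=[-0.6392]
Step 8: x=[4.5337] v=[-0.7207]
Step 9: x=[4.4938] v=[-0.7984]
Step 10: x=[4.4502] v=[-0.8719]
Step 11: x=[4.4032] v=[-0.9407]
Step 12: x=[4.3530] v=[-1.0046]
Step 13: x=[4.2998] v=[-1.0632]
Step 14: x=[4.2440] v=[-1.1161]
Step 15: x=[4.1858] v=[-1.1631]
Step 16: x=[4.1256] v=[-1.2040]
Step 17: x=[4.0637] v=[-1.2385]
Step 18: x=[4.0004] v=[-1.2664]
Step 19: x=[3.9360] v=[-1.2876]
Step 20: x=[3.8709] v=[-1.3020]
Step 21: x=[3.8054] v=[-1.3095]
Step 22: x=[3.7399] v=[-1.3101]
Step 23: x=[3.6747] v=[-1.3037]
Step 24: x=[3.6102] v=[-1.2904]
Step 25: x=[3.5467] v=[-1.2703]
Step 26: x=[3.4845] v=[-1.2435]
Step 27: x=[3.4240] v=[-1.2101]
Step 28: x=[3.3655] v=[-1.1703]
Step 29: x=[3.3093] v=[-1.1243]
Step 30: x=[3.2557] v=[-1.0723]
Step 31: x=[3.2050] v=[-1.0147]
Step 32: x=[3.1574] v=[-0.9517]
Step 33: x=[3.1132] v=[-0.8837]
Step 34: x=[3.0727] v=[-0.8110]
Step 35: x=[3.0360] v=[-0.7340]
Step 36: x=[3.0033] v=[-0.6531]
Step 37: x=[2.9749] v=[-0.5687]
Step 38: x=[2.9508] v=[-0.4813]
Step 39: x=[2.9312] v=[-0.3914]
Step 40: x=[2.9162] v=[-0.2994]
Step 41: x=[2.9059] v=[-0.2058]
Step 42: x=[2.9003] v=[-0.1111]
Step 43: x=[2.8995] v=[-0.0158]
Step 44: x=[2.9035] v=[0.0795]
First v>=0 after going negative at step 44, time=2.2000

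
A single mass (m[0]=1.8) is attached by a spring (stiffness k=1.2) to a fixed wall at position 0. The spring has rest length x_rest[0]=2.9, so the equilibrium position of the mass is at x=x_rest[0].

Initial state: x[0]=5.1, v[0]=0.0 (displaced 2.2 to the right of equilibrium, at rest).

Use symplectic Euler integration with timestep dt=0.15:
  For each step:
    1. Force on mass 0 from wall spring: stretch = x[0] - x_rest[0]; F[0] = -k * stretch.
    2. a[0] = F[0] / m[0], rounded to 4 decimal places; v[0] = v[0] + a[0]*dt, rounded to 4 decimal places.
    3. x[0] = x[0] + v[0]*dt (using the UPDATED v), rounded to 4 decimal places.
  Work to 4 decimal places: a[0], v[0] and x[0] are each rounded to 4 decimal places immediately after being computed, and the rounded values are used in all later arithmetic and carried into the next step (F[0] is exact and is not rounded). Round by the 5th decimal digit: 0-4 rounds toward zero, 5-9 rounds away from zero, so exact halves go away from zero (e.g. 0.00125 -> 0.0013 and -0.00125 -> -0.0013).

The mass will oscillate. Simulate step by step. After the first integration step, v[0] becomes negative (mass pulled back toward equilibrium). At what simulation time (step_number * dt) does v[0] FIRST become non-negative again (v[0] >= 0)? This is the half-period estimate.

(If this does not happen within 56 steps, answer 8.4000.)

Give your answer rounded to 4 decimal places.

Step 0: x=[5.1000] v=[0.0000]
Step 1: x=[5.0670] v=[-0.2200]
Step 2: x=[5.0015] v=[-0.4367]
Step 3: x=[4.9045] v=[-0.6469]
Step 4: x=[4.7774] v=[-0.8473]
Step 5: x=[4.6222] v=[-1.0350]
Step 6: x=[4.4411] v=[-1.2072]
Step 7: x=[4.2369] v=[-1.3613]
Step 8: x=[4.0127] v=[-1.4950]
Step 9: x=[3.7718] v=[-1.6063]
Step 10: x=[3.5178] v=[-1.6935]
Step 11: x=[3.2545] v=[-1.7553]
Step 12: x=[2.9859] v=[-1.7907]
Step 13: x=[2.7160] v=[-1.7993]
Step 14: x=[2.4489] v=[-1.7809]
Step 15: x=[2.1885] v=[-1.7358]
Step 16: x=[1.9388] v=[-1.6647]
Step 17: x=[1.7035] v=[-1.5686]
Step 18: x=[1.4862] v=[-1.4489]
Step 19: x=[1.2901] v=[-1.3075]
Step 20: x=[1.1181] v=[-1.1465]
Step 21: x=[0.9729] v=[-0.9683]
Step 22: x=[0.8566] v=[-0.7756]
Step 23: x=[0.7709] v=[-0.5713]
Step 24: x=[0.7171] v=[-0.3584]
Step 25: x=[0.6961] v=[-0.1401]
Step 26: x=[0.7081] v=[0.0803]
First v>=0 after going negative at step 26, time=3.9000

Answer: 3.9000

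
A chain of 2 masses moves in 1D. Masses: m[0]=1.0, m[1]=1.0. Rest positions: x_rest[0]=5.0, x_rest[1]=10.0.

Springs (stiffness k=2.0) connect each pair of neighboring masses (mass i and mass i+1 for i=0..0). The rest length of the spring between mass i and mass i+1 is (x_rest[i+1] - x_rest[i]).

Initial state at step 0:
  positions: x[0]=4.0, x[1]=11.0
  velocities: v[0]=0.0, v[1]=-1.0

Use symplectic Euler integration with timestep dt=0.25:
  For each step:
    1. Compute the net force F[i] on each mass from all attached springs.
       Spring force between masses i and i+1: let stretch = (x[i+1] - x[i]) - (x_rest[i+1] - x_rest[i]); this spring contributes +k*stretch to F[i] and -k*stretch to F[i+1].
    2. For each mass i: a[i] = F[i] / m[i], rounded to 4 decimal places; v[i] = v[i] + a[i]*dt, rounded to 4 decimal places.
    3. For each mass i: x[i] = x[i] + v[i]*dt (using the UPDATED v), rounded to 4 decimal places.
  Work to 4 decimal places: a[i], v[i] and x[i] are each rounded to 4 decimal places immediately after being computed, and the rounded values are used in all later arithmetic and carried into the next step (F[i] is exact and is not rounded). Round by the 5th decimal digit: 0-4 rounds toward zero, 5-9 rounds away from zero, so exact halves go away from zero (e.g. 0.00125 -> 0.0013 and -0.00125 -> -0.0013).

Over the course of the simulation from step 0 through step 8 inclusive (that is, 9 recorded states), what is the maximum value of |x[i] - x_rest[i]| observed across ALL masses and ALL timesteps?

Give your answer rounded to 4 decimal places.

Answer: 1.8005

Derivation:
Step 0: x=[4.0000 11.0000] v=[0.0000 -1.0000]
Step 1: x=[4.2500 10.5000] v=[1.0000 -2.0000]
Step 2: x=[4.6563 9.8438] v=[1.6250 -2.6250]
Step 3: x=[5.0860 9.1641] v=[1.7188 -2.7188]
Step 4: x=[5.4005 8.5996] v=[1.2579 -2.2579]
Step 5: x=[5.4899 8.2602] v=[0.3575 -1.3575]
Step 6: x=[5.3006 8.1995] v=[-0.7574 -0.2427]
Step 7: x=[4.8486 8.4015] v=[-1.8080 0.8079]
Step 8: x=[4.2157 8.7844] v=[-2.5316 1.5315]
Max displacement = 1.8005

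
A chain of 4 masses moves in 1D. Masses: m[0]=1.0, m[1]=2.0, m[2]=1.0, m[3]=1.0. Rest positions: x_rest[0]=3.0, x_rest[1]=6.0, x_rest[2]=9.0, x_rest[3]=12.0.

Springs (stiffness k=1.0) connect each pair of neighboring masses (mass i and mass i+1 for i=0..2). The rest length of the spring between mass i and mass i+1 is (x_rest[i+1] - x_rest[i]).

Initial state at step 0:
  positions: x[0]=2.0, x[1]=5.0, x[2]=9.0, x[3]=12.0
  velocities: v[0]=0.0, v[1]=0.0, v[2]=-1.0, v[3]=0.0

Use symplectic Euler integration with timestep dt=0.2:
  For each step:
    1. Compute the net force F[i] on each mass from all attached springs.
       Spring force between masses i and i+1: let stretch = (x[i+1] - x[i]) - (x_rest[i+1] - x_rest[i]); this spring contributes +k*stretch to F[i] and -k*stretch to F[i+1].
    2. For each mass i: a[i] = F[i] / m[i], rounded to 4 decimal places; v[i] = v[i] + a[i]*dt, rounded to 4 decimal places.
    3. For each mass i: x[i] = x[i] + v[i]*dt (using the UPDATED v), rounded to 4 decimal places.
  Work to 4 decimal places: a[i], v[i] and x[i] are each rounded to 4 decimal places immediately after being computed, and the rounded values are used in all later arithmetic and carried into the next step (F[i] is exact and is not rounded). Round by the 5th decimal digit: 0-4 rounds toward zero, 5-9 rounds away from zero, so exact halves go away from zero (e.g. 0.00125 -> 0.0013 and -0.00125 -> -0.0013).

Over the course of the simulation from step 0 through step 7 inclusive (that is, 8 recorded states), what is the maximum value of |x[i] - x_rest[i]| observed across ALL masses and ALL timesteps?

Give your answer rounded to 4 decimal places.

Step 0: x=[2.0000 5.0000 9.0000 12.0000] v=[0.0000 0.0000 -1.0000 0.0000]
Step 1: x=[2.0000 5.0200 8.7600 12.0000] v=[0.0000 0.1000 -1.2000 0.0000]
Step 2: x=[2.0008 5.0544 8.5000 11.9904] v=[0.0040 0.1720 -1.3000 -0.0480]
Step 3: x=[2.0037 5.0966 8.2418 11.9612] v=[0.0147 0.2112 -1.2910 -0.1461]
Step 4: x=[2.0104 5.1399 8.0066 11.9032] v=[0.0333 0.2164 -1.1762 -0.2900]
Step 5: x=[2.0222 5.1779 7.8126 11.8093] v=[0.0592 0.1901 -0.9702 -0.4693]
Step 6: x=[2.0403 5.2055 7.6730 11.6756] v=[0.0903 0.1380 -0.6978 -0.6686]
Step 7: x=[2.0650 5.2191 7.5948 11.5018] v=[0.1233 0.0682 -0.3908 -0.8691]
Max displacement = 1.4052

Answer: 1.4052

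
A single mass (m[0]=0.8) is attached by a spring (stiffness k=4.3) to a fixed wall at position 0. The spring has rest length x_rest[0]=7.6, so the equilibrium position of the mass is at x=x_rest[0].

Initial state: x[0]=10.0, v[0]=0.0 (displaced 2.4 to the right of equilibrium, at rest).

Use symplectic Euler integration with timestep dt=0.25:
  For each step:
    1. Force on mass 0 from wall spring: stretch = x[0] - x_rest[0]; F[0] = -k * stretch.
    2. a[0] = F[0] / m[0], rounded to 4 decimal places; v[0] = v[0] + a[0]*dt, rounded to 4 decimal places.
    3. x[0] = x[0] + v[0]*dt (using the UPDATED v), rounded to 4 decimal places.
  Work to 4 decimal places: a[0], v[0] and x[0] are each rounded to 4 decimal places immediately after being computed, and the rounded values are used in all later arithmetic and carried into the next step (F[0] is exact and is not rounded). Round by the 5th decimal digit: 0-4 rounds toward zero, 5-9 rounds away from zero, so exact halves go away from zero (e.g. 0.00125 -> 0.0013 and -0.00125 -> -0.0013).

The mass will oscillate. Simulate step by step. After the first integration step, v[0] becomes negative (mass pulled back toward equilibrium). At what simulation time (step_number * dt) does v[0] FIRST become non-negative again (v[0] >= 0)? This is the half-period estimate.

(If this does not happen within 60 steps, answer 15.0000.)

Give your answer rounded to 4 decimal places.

Answer: 1.5000

Derivation:
Step 0: x=[10.0000] v=[0.0000]
Step 1: x=[9.1938] v=[-3.2250]
Step 2: x=[7.8521] v=[-5.3667]
Step 3: x=[6.4257] v=[-5.7055]
Step 4: x=[5.3938] v=[-4.1275]
Step 5: x=[5.1031] v=[-1.1629]
Step 6: x=[5.6512] v=[2.1923]
First v>=0 after going negative at step 6, time=1.5000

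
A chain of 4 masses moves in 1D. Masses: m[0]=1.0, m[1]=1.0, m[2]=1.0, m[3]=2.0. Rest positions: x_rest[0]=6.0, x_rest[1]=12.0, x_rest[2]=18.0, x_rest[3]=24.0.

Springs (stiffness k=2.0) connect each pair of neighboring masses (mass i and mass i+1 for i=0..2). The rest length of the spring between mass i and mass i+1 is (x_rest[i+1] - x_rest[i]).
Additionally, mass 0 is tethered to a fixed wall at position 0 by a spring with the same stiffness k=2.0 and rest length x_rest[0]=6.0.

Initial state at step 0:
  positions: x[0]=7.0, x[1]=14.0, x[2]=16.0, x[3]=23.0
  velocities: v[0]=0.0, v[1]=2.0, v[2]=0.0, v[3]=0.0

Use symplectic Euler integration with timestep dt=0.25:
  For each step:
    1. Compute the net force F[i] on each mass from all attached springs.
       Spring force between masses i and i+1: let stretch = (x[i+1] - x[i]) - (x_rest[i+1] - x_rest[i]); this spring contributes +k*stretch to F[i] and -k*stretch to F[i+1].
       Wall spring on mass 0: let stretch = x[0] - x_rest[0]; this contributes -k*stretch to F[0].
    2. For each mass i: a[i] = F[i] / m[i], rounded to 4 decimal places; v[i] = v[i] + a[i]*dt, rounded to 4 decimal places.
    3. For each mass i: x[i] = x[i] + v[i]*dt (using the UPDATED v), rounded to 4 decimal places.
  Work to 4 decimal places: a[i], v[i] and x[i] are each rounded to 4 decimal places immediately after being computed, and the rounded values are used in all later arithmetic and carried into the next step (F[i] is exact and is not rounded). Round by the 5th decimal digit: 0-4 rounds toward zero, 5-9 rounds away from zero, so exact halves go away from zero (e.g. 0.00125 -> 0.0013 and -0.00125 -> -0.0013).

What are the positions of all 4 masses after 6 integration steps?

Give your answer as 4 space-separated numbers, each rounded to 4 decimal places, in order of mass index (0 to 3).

Answer: 5.5232 11.3471 19.4985 23.6356

Derivation:
Step 0: x=[7.0000 14.0000 16.0000 23.0000] v=[0.0000 2.0000 0.0000 0.0000]
Step 1: x=[7.0000 13.8750 16.6250 22.9375] v=[0.0000 -0.5000 2.5000 -0.2500]
Step 2: x=[6.9844 13.2344 17.6953 22.8555] v=[-0.0625 -2.5625 4.2813 -0.3281]
Step 3: x=[6.8770 12.3701 18.8531 22.8260] v=[-0.4297 -3.4571 4.6310 -0.1182]
Step 4: x=[6.5966 11.6296 19.6971 22.9232] v=[-1.1217 -2.9622 3.3760 0.3886]
Step 5: x=[6.1207 11.2684 19.9359 23.1937] v=[-1.9035 -1.4450 0.9553 1.0821]
Step 6: x=[5.5232 11.3471 19.4985 23.6356] v=[-2.3900 0.3149 -1.7496 1.7677]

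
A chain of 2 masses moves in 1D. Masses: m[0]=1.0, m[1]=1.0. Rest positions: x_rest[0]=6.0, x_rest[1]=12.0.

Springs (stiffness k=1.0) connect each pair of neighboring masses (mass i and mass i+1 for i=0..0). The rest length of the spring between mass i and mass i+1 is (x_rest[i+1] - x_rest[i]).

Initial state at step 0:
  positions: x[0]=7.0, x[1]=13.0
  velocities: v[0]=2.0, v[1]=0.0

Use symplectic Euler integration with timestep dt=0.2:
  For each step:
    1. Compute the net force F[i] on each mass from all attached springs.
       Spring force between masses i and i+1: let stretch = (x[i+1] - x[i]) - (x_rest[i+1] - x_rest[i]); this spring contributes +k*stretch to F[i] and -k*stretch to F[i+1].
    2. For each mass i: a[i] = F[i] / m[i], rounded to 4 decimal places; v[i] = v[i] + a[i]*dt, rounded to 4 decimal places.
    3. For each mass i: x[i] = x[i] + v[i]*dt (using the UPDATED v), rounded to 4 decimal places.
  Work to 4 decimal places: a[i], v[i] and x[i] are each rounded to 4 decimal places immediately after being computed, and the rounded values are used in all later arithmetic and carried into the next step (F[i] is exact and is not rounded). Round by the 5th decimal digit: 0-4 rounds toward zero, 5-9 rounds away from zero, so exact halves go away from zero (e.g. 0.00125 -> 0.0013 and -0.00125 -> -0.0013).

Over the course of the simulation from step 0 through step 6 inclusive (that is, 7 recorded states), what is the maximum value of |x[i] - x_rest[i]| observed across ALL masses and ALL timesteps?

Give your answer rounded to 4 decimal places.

Answer: 2.9081

Derivation:
Step 0: x=[7.0000 13.0000] v=[2.0000 0.0000]
Step 1: x=[7.4000 13.0000] v=[2.0000 0.0000]
Step 2: x=[7.7840 13.0160] v=[1.9200 0.0800]
Step 3: x=[8.1373 13.0627] v=[1.7664 0.2336]
Step 4: x=[8.4476 13.1524] v=[1.5515 0.4485]
Step 5: x=[8.7061 13.2939] v=[1.2925 0.7075]
Step 6: x=[8.9081 13.4919] v=[1.0101 0.9899]
Max displacement = 2.9081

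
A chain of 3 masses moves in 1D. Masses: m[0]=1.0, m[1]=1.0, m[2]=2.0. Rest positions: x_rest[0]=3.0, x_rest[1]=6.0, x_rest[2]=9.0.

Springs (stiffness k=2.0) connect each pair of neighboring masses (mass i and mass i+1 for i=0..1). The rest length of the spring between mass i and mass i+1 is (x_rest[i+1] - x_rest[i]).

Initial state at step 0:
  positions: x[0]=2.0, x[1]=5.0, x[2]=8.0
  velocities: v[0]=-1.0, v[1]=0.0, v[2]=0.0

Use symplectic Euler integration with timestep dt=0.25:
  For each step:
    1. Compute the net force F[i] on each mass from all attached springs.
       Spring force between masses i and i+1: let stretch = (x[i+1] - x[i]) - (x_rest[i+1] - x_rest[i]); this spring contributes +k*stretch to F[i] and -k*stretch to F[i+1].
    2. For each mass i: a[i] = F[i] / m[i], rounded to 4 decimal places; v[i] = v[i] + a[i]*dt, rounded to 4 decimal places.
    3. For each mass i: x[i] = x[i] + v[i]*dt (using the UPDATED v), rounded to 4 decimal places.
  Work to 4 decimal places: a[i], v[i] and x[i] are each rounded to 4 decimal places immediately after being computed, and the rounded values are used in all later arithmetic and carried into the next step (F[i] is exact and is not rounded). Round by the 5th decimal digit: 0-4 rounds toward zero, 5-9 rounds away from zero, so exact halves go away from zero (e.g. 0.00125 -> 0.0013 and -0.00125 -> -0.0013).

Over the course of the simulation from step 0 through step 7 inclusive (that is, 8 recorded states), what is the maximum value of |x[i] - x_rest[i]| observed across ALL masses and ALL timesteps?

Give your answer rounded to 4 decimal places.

Step 0: x=[2.0000 5.0000 8.0000] v=[-1.0000 0.0000 0.0000]
Step 1: x=[1.7500 5.0000 8.0000] v=[-1.0000 0.0000 0.0000]
Step 2: x=[1.5313 4.9688 8.0000] v=[-0.8750 -0.1250 0.0000]
Step 3: x=[1.3672 4.8868 7.9981] v=[-0.6563 -0.3282 -0.0078]
Step 4: x=[1.2681 4.7537 7.9892] v=[-0.3965 -0.5324 -0.0356]
Step 5: x=[1.2297 4.5893 7.9656] v=[-0.1537 -0.6575 -0.0945]
Step 6: x=[1.2362 4.4270 7.9185] v=[0.0261 -0.6492 -0.1886]
Step 7: x=[1.2666 4.3023 7.8406] v=[0.1215 -0.4989 -0.3115]
Max displacement = 1.7703

Answer: 1.7703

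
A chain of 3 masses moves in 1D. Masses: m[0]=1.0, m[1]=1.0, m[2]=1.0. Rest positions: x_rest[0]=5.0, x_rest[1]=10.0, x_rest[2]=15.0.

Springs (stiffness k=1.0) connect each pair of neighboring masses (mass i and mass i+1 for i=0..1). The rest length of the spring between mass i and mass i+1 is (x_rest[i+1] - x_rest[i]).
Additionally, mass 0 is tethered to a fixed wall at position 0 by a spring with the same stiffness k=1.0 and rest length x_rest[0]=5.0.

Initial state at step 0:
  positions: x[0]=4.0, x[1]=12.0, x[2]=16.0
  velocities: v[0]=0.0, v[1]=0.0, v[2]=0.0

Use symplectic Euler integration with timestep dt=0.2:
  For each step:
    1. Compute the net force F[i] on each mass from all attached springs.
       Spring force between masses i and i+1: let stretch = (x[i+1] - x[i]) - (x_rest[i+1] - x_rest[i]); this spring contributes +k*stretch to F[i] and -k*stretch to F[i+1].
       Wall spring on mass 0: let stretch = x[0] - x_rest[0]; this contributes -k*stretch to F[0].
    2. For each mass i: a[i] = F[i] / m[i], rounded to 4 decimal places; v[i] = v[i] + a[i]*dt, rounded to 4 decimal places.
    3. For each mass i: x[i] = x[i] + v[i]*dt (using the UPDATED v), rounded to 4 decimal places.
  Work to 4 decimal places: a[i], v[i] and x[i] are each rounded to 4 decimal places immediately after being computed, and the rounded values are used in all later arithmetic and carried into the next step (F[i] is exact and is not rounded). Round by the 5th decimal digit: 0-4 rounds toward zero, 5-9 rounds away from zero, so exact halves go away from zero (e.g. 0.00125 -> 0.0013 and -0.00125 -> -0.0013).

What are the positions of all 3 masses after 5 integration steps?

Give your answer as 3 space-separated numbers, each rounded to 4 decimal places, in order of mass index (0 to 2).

Step 0: x=[4.0000 12.0000 16.0000] v=[0.0000 0.0000 0.0000]
Step 1: x=[4.1600 11.8400 16.0400] v=[0.8000 -0.8000 0.2000]
Step 2: x=[4.4608 11.5408 16.1120] v=[1.5040 -1.4960 0.3600]
Step 3: x=[4.8664 11.1412 16.2012] v=[2.0278 -1.9978 0.4458]
Step 4: x=[5.3283 10.6930 16.2880] v=[2.3095 -2.2408 0.4338]
Step 5: x=[5.7917 10.2541 16.3510] v=[2.3168 -2.1947 0.3148]

Answer: 5.7917 10.2541 16.3510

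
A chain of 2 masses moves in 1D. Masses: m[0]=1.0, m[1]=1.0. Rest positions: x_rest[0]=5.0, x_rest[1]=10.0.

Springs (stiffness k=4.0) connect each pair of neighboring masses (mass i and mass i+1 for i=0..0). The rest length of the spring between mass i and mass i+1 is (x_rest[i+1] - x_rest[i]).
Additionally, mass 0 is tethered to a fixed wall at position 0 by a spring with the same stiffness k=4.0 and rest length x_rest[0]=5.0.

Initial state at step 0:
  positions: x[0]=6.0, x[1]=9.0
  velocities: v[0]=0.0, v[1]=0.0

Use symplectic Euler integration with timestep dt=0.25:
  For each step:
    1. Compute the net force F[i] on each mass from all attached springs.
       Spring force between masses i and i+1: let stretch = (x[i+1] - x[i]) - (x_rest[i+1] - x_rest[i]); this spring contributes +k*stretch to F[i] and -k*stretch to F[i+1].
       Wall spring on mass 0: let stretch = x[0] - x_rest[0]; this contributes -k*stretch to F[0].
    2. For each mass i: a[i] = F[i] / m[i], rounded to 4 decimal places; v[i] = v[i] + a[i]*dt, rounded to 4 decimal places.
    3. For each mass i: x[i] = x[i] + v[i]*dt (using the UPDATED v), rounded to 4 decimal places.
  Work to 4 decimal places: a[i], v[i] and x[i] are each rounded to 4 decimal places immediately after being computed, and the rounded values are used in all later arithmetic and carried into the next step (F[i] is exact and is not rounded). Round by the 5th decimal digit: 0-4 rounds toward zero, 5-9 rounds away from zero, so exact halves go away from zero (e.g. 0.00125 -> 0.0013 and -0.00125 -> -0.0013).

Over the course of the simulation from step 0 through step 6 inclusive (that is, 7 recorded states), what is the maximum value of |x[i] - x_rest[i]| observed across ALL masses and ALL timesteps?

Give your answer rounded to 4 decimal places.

Answer: 1.3281

Derivation:
Step 0: x=[6.0000 9.0000] v=[0.0000 0.0000]
Step 1: x=[5.2500 9.5000] v=[-3.0000 2.0000]
Step 2: x=[4.2500 10.1875] v=[-4.0000 2.7500]
Step 3: x=[3.6719 10.6406] v=[-2.3125 1.8125]
Step 4: x=[3.9180 10.6016] v=[0.9843 -0.1562]
Step 5: x=[4.8555 10.1417] v=[3.7499 -1.8398]
Step 6: x=[5.9007 9.6102] v=[4.1806 -2.1260]
Max displacement = 1.3281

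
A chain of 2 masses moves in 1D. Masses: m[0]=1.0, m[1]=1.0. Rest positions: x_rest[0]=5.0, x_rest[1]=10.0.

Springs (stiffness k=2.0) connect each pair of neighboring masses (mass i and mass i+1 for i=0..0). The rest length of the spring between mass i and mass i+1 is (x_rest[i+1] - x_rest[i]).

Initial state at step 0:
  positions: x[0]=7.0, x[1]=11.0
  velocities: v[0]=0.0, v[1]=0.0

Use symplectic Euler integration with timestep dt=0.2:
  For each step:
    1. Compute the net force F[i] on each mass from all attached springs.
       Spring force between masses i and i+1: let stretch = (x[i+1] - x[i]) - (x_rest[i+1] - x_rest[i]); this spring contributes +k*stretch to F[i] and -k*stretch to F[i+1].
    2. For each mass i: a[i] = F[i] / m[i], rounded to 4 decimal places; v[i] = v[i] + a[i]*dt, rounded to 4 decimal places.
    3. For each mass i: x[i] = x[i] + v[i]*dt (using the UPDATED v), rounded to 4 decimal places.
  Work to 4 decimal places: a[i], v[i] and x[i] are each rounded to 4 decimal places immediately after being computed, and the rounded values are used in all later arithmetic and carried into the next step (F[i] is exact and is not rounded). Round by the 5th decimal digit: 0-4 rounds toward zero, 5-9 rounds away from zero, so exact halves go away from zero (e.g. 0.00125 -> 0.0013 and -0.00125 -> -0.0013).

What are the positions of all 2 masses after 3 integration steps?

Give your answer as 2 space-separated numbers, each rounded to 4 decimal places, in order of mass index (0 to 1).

Step 0: x=[7.0000 11.0000] v=[0.0000 0.0000]
Step 1: x=[6.9200 11.0800] v=[-0.4000 0.4000]
Step 2: x=[6.7728 11.2272] v=[-0.7360 0.7360]
Step 3: x=[6.5820 11.4180] v=[-0.9542 0.9542]

Answer: 6.5820 11.4180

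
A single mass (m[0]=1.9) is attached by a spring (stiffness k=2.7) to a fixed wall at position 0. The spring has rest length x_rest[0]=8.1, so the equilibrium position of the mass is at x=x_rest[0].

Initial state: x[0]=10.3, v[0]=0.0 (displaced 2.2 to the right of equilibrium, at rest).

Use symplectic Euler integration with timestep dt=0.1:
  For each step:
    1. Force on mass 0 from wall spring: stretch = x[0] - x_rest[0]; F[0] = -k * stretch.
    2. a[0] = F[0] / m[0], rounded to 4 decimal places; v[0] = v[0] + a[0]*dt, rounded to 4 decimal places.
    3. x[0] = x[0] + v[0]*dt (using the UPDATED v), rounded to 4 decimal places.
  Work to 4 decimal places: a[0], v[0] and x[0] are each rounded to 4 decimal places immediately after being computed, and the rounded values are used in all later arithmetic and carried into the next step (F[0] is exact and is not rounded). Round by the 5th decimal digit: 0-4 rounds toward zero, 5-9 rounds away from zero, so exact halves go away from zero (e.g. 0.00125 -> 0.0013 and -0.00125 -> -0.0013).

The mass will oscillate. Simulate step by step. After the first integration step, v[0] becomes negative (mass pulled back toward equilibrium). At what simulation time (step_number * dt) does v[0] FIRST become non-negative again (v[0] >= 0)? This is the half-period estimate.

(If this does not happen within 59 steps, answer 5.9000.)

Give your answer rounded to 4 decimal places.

Step 0: x=[10.3000] v=[0.0000]
Step 1: x=[10.2687] v=[-0.3126]
Step 2: x=[10.2066] v=[-0.6208]
Step 3: x=[10.1146] v=[-0.9202]
Step 4: x=[9.9940] v=[-1.2065]
Step 5: x=[9.8464] v=[-1.4757]
Step 6: x=[9.6740] v=[-1.7239]
Step 7: x=[9.4792] v=[-1.9476]
Step 8: x=[9.2648] v=[-2.1436]
Step 9: x=[9.0339] v=[-2.3091]
Step 10: x=[8.7897] v=[-2.4418]
Step 11: x=[8.5357] v=[-2.5398]
Step 12: x=[8.2755] v=[-2.6017]
Step 13: x=[8.0128] v=[-2.6266]
Step 14: x=[7.7514] v=[-2.6142]
Step 15: x=[7.4949] v=[-2.5647]
Step 16: x=[7.2470] v=[-2.4787]
Step 17: x=[7.0113] v=[-2.3575]
Step 18: x=[6.7910] v=[-2.2028]
Step 19: x=[6.5893] v=[-2.0168]
Step 20: x=[6.4091] v=[-1.8021]
Step 21: x=[6.2529] v=[-1.5618]
Step 22: x=[6.1230] v=[-1.2993]
Step 23: x=[6.0212] v=[-1.0184]
Step 24: x=[5.9489] v=[-0.7230]
Step 25: x=[5.9072] v=[-0.4173]
Step 26: x=[5.8966] v=[-0.1057]
Step 27: x=[5.9173] v=[0.2074]
First v>=0 after going negative at step 27, time=2.7000

Answer: 2.7000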